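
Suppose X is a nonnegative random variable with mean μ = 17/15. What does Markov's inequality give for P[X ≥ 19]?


μ = E[X] = 17/15, a = 19.
Markov: P[X ≥ 19] ≤ μ/a = (17/15)/19 = 17/285.
Numerically: ≈ 0.060.
(Since a = 19 > μ = 1.133, the bound 17/285 is < 1 and informative.)

P[X ≥ 19] ≤ 17/285 ≈ 0.060.


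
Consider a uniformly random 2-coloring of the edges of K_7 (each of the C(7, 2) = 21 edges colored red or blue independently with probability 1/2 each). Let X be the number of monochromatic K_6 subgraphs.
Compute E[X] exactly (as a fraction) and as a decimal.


Let X = Σ_S X_S over the C(7, 6) = 7 subsets S of size 6, where X_S = 1 if the K_6 on S is monochromatic.
For a fixed S, the K_6 on S has C(6, 2) = 15 edges. P[all 15 edges red] = (1/2)^15, and likewise for blue, so P[monochromatic] = 2·(1/2)^15 = 2^{1 − 15} = 1/16384.
Summing: E[X] = C(7, 6) · 2^{1 − 15} = 7 · 1/16384 = 7/16384.
Numerically: E[X] ≈ 0.000427.

E[X] = C(7,6)·2^(1−C(6,2)) = 7/16384 ≈ 0.000427.


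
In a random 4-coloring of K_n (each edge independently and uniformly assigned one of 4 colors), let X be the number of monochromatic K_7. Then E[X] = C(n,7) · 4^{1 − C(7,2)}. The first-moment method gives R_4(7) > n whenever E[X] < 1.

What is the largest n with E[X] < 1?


We need C(n, 7) · 4^{1 − 21} < 1, i.e. C(n, 7) < 4^{21 − 1} = 1099511627776.
Check values of n near the boundary:
  n = 175: C(175, 7) = 883208107275; 883208107275 < 1099511627776? YES
  n = 176: C(176, 7) = 919790691600; 919790691600 < 1099511627776? YES
  n = 177: C(177, 7) = 957664425960; 957664425960 < 1099511627776? YES
  n = 178: C(178, 7) = 996867063280; 996867063280 < 1099511627776? YES
  n = 179: C(179, 7) = 1037437234460; 1037437234460 < 1099511627776? YES
  n = 180: C(180, 7) = 1079414463600; 1079414463600 < 1099511627776? YES
  n = 181: C(181, 7) = 1122839183400; 1122839183400 < 1099511627776? NO
The largest n with C(n, 7) < 1099511627776 is n = 180 (where E[X] = 67463403975/68719476736 ≈ 0.98172). Hence R_4(7) > 180, i.e. R_4(7) ≥ 181.

Largest n = 180; hence R_4(7) > 180.


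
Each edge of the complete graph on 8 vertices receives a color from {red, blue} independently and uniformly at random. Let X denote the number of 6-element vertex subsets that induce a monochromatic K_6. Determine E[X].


Let X = Σ_S X_S over the C(8, 6) = 28 subsets S of size 6, where X_S = 1 if the K_6 on S is monochromatic.
For a fixed S, the K_6 on S has C(6, 2) = 15 edges. P[all 15 edges red] = (1/2)^15, and likewise for blue, so P[monochromatic] = 2·(1/2)^15 = 2^{1 − 15} = 1/16384.
Summing: E[X] = C(8, 6) · 2^{1 − 15} = 28 · 1/16384 = 7/4096.
Numerically: E[X] ≈ 0.001709.

E[X] = C(8,6)·2^(1−C(6,2)) = 7/4096 ≈ 0.001709.


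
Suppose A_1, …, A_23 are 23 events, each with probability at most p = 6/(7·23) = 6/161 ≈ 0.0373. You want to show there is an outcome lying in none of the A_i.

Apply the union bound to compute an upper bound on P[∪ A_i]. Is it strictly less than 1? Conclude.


Union bound: P[∪_{i=1}^{23} A_i] ≤ Σ_i P[A_i] ≤ 23·p = 23·(6/161) = 6/7.
Numerically: 6/7 ≈ 0.8571.
Is 6/7 < 1? YES.
Since P[∪ A_i] ≤ 6/7 < 1, the complement has P[∩ A_i^c] ≥ 1 − 6/7 = 1/7 > 0, so some outcome avoids every A_i.

23·p = 6/7 ≈ 0.8571; existence CERTIFIED by the union bound.


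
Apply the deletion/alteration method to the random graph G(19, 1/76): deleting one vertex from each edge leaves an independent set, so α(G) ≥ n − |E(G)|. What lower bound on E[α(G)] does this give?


E[|E(G)|] = C(19, 2)·p = 171 · (1/76) = 9/4.
E[α(G)] ≥ n − E[|E(G)|] = 19 − 9/4 = 67/4.
Numerically: ≈ 16.750000.
(This is only a lower bound; the true E[α(G)] may be larger.)

E[α(G)] ≥ 67/4 ≈ 16.750000.


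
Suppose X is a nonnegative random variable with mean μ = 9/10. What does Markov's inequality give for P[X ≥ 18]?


μ = E[X] = 9/10, a = 18.
Markov: P[X ≥ 18] ≤ μ/a = (9/10)/18 = 1/20.
Numerically: ≈ 0.050000.
(Since a = 18 > μ = 0.900000, the bound 1/20 is < 1 and informative.)

P[X ≥ 18] ≤ 1/20 ≈ 0.050000.


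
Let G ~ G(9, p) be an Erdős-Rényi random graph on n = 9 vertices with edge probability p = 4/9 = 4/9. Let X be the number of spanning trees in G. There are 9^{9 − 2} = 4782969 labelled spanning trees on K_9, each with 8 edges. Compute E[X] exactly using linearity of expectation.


K_9 has 9^{9 − 2} = 4782969 labelled spanning trees.
For each such spanning tree H, let X_H = 1 if all 8 edges of H are present in G. Then P[X_H = 1] = p^{8} = (4/9)^{8} = 65536/43046721.
By linearity: E[X] = Σ_H E[X_H] = 4782969 · p^{8} = 4782969 · 65536/43046721 = 65536/9.
Numerically: E[X] ≈ 7282.

E[X] = 4782969 · (4/9)^{8} = 65536/9 ≈ 7282.


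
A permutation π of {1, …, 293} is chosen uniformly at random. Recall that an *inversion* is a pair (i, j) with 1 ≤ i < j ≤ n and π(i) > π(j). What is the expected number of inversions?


Write X = Σ X_I over the C(293, 2) = 42778 pairs i < j, with X_I the indicator of one inversion.
There are 42778 indicators.
For each fixed pair i < j, the values π(i) and π(j) are two distinct elements of {1, …, 293} in uniformly random order; by symmetry P[π(i) > π(j)] = 1/2.
By linearity: E[X] = 42778 · (1/2) = C(293, 2) · (1/2) = 42778/2 = 21389 ≈ 21389.00000.

E[X] = 21389 = 21389.00000.


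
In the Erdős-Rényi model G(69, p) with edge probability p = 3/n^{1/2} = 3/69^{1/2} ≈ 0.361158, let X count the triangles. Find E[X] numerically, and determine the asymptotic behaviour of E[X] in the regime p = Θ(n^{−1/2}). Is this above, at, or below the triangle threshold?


Number of potential triangles: C(69, 3) = 52394.
Each occurs with probability p³ ≈ (0.361158)³ ≈ 4.71075077e-02.
By linearity: E[X] = C(69, 3)·p³ ≈ 52394 · 4.71075077e-02 ≈ 2468.150760.
Since α = 1/2 < 1, p = c/n^{1/2} ≫ 1/n is above the triangle threshold p ~ 1/n. Asymptotically E[X] ~ (c³/6)·n^{3(1−α)} = (3³/6)·n^{1.5} → ∞; triangles are abundant w.h.p.

E[X] ≈ 2468.150760; in regime p = Θ(1/n^{1/2}) E[X] diverges (above the triangle threshold p ~ 1/n).


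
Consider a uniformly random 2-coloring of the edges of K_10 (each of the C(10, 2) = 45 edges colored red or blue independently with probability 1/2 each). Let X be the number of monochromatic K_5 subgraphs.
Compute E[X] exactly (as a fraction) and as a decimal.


Let X = Σ_S X_S over the C(10, 5) = 252 subsets S of size 5, where X_S = 1 if the K_5 on S is monochromatic.
For a fixed S, the K_5 on S has C(5, 2) = 10 edges. P[all 10 edges red] = (1/2)^10, and likewise for blue, so P[monochromatic] = 2·(1/2)^10 = 2^{1 − 10} = 1/512.
Summing: E[X] = C(10, 5) · 2^{1 − 10} = 252 · 1/512 = 63/128.
Numerically: E[X] ≈ 0.49219.

E[X] = C(10,5)·2^(1−C(5,2)) = 63/128 ≈ 0.49219.


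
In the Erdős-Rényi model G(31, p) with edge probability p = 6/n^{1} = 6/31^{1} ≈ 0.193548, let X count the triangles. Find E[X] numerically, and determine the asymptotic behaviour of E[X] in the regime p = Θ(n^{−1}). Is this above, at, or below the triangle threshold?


Number of potential triangles: C(31, 3) = 4495.
Each occurs with probability p³ ≈ (0.193548)³ ≈ 7.25051190e-03.
By linearity: E[X] = C(31, 3)·p³ ≈ 4495 · 7.25051190e-03 ≈ 32.591051.
Here α = 1, so p = 6/n is exactly at the triangle threshold p ~ 1/n. Asymptotically E[X] → c³/6 = 6³/6 = 36 ≈ 36.000000, a bounded constant. In this regime the triangle count is asymptotically Poisson(c³/6).

E[X] ≈ 32.591051; in regime p = Θ(1/n^{1}) E[X] stays bounded (at the triangle threshold p ~ 1/n).


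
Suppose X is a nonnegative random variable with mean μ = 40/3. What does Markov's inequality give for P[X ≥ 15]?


μ = E[X] = 40/3, a = 15.
Markov: P[X ≥ 15] ≤ μ/a = (40/3)/15 = 8/9.
Numerically: ≈ 0.88889.
(Since a = 15 > μ = 13.33333, the bound 8/9 is < 1 and informative.)

P[X ≥ 15] ≤ 8/9 ≈ 0.88889.


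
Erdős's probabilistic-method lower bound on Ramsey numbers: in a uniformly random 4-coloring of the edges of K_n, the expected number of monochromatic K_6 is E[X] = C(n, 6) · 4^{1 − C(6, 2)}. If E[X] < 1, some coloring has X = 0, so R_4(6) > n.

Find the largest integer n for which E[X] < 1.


We need C(n, 6) · 4^{1 − 15} < 1, i.e. C(n, 6) < 4^{15 − 1} = 268435456.
Check values of n near the boundary:
  n = 76: C(76, 6) = 218618940; 218618940 < 268435456? YES
  n = 77: C(77, 6) = 237093780; 237093780 < 268435456? YES
  n = 78: C(78, 6) = 256851595; 256851595 < 268435456? YES
  n = 79: C(79, 6) = 277962685; 277962685 < 268435456? NO
  n = 80: C(80, 6) = 300500200; 300500200 < 268435456? NO
The largest n with C(n, 6) < 268435456 is n = 78 (where E[X] = 256851595/268435456 ≈ 0.95685). Hence R_4(6) > 78, i.e. R_4(6) ≥ 79.

Largest n = 78; hence R_4(6) > 78.


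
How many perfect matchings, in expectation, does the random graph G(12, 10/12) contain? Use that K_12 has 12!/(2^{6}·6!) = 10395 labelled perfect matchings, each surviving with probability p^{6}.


K_12 has 12!/(2^{6}·6!) = 10395 labelled perfect matchings.
For each such perfect matching H, let X_H = 1 if all 6 edges of H are present in G. Then P[X_H = 1] = p^{6} = (5/6)^{6} = 15625/46656.
Summing the indicators: E[X] = Σ_H E[X_H] = 10395 · p^{6} = 10395 · 15625/46656 = 6015625/1728.
Numerically: E[X] ≈ 3481.26.

E[X] = 10395 · (5/6)^{6} = 6015625/1728 ≈ 3481.26.


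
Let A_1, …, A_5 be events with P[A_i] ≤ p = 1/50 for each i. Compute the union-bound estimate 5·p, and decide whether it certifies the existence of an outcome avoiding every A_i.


Union bound: P[∪_{i=1}^{5} A_i] ≤ Σ_i P[A_i] ≤ 5·p = 5·(1/50) = 1/10.
Numerically: 1/10 ≈ 0.1000000.
Is 1/10 < 1? YES.
Since P[∪ A_i] ≤ 1/10 < 1, the complement has P[∩ A_i^c] ≥ 1 − 1/10 = 9/10 > 0, so some outcome avoids every A_i.

5·p = 1/10 ≈ 0.1000000; existence CERTIFIED by the union bound.


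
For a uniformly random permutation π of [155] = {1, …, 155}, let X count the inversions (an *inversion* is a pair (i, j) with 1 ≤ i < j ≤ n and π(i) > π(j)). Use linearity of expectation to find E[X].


Write X = Σ X_I over the C(155, 2) = 11935 pairs i < j, with X_I the indicator of one inversion.
There are 11935 indicators.
For each fixed pair i < j, the values π(i) and π(j) are two distinct elements of {1, …, 155} in uniformly random order; by symmetry P[π(i) > π(j)] = 1/2.
By linearity: E[X] = 11935 · (1/2) = C(155, 2) · (1/2) = 11935/2 = 11935/2 ≈ 5967.500000.

E[X] = 11935/2 = 5967.500000.


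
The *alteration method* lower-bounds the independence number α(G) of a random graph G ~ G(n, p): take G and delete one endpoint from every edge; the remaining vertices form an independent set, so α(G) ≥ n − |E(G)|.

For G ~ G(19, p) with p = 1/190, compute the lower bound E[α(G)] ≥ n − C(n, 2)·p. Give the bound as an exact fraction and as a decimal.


E[|E(G)|] = C(19, 2)·p = 171 · (1/190) = 9/10.
E[α(G)] ≥ n − E[|E(G)|] = 19 − 9/10 = 181/10.
Numerically: ≈ 18.100.
(This is only a lower bound; the true E[α(G)] may be larger.)

E[α(G)] ≥ 181/10 ≈ 18.100.


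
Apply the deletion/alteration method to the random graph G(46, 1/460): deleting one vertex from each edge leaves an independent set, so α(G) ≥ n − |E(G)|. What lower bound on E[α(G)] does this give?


E[|E(G)|] = C(46, 2)·p = 1035 · (1/460) = 9/4.
E[α(G)] ≥ n − E[|E(G)|] = 46 − 9/4 = 175/4.
Numerically: ≈ 43.750000.
(This is only a lower bound; the true E[α(G)] may be larger.)

E[α(G)] ≥ 175/4 ≈ 43.750000.


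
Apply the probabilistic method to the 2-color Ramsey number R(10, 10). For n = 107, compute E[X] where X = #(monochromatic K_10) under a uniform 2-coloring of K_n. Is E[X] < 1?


E[X] = C(107, 10) · 2^{1 − 45} = 35137373005735 · 2^{−44} = 35137373005735/17592186044416.
As a reduced fraction: E[X] = 35137373005735/17592186044416 ≈ 1.9973284.
Is E[X] < 1? NO.
Since E[X] ≥ 1, the first-moment bound is inconclusive at n = 107; it does NOT by itself certify R(10, 10) > 107.

E[X] = 35137373005735/17592186044416 ≈ 1.9973284; E[X] ≥ 1; first-moment method inconclusive here.


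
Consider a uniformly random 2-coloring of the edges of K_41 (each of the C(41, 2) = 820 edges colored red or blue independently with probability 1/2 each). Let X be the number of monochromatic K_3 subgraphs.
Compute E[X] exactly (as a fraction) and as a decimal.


Let X = Σ_S X_S over the C(41, 3) = 10660 subsets S of size 3, where X_S = 1 if the K_3 on S is monochromatic.
For a fixed S, the K_3 on S has C(3, 2) = 3 edges. P[all 3 edges red] = (1/2)^3, and likewise for blue, so P[monochromatic] = 2·(1/2)^3 = 2^{1 − 3} = 1/4.
Summing: E[X] = C(41, 3) · 2^{1 − 3} = 10660 · 1/4 = 2665.
Numerically: E[X] ≈ 2665.00000.

E[X] = C(41,3)·2^(1−C(3,2)) = 2665 ≈ 2665.00000.


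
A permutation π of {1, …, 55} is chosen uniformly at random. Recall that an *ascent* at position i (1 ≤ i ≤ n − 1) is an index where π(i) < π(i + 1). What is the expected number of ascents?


Write X = Σ X_I over i = 1, …, 54, with X_I the indicator of one ascent.
There are 54 indicators.
For each fixed i, the pair (π(i), π(i+1)) is a uniformly random ordered pair of distinct values from {1, …, 55}; by symmetry P[π(i) < π(i+1)] = 1/2.
By linearity: E[X] = 54 · (1/2) = (55 − 1) · (1/2) = 27 ≈ 27.000000.

E[X] = 27 = 27.000000.


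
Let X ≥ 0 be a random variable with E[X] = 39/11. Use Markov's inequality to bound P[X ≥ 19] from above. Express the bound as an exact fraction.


μ = E[X] = 39/11, a = 19.
Markov: P[X ≥ 19] ≤ μ/a = (39/11)/19 = 39/209.
Numerically: ≈ 0.1866.
(Since a = 19 > μ = 3.5455, the bound 39/209 is < 1 and informative.)

P[X ≥ 19] ≤ 39/209 ≈ 0.1866.


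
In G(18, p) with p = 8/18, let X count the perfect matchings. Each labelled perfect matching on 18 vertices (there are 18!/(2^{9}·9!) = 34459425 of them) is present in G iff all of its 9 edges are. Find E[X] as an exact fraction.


K_18 has 18!/(2^{9}·9!) = 34459425 labelled perfect matchings.
For each such perfect matching H, let X_H = 1 if all 9 edges of H are present in G. Then P[X_H = 1] = p^{9} = (4/9)^{9} = 262144/387420489.
By linearity: E[X] = Σ_H E[X_H] = 34459425 · p^{9} = 34459425 · 262144/387420489 = 111522611200/4782969.
Numerically: E[X] ≈ 23317.

E[X] = 34459425 · (4/9)^{9} = 111522611200/4782969 ≈ 23317.


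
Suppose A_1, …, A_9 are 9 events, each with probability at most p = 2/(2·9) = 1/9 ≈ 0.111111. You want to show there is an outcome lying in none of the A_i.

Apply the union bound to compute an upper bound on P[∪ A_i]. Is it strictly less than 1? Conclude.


Union bound: P[∪_{i=1}^{9} A_i] ≤ Σ_i P[A_i] ≤ 9·p = 9·(1/9) = 1.
Numerically: 1 ≈ 1.000000.
Is 1 < 1? NO.
Since the bound 1 is ≥ 1, the union bound is uninformative here; it does NOT by itself certify existence.

9·p = 1 ≈ 1.000000; existence NOT certified by the union bound.


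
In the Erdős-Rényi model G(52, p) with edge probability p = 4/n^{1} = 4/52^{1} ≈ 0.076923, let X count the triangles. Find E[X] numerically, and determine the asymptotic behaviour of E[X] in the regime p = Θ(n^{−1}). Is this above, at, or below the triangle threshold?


Number of potential triangles: C(52, 3) = 22100.
Each occurs with probability p³ ≈ (0.076923)³ ≈ 4.5516614e-04.
By linearity: E[X] = C(52, 3)·p³ ≈ 22100 · 4.5516614e-04 ≈ 10.05917.
Here α = 1, so p = 4/n is exactly at the triangle threshold p ~ 1/n. Asymptotically E[X] → c³/6 = 4³/6 = 32/3 ≈ 10.66667, a bounded constant. In this regime the triangle count is asymptotically Poisson(c³/6).

E[X] ≈ 10.05917; in regime p = Θ(1/n^{1}) E[X] stays bounded (at the triangle threshold p ~ 1/n).


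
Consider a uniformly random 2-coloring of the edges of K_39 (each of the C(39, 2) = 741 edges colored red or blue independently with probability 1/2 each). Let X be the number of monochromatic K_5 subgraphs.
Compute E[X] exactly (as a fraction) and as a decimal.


Let X = Σ_S X_S over the C(39, 5) = 575757 subsets S of size 5, where X_S = 1 if the K_5 on S is monochromatic.
For a fixed S, the K_5 on S has C(5, 2) = 10 edges. P[all 10 edges red] = (1/2)^10, and likewise for blue, so P[monochromatic] = 2·(1/2)^10 = 2^{1 − 10} = 1/512.
Summing: E[X] = C(39, 5) · 2^{1 − 10} = 575757 · 1/512 = 575757/512.
Numerically: E[X] ≈ 1124.52539.

E[X] = C(39,5)·2^(1−C(5,2)) = 575757/512 ≈ 1124.52539.


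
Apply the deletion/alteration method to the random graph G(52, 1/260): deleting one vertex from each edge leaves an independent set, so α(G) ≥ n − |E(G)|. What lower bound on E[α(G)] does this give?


E[|E(G)|] = C(52, 2)·p = 1326 · (1/260) = 51/10.
E[α(G)] ≥ n − E[|E(G)|] = 52 − 51/10 = 469/10.
Numerically: ≈ 46.900000.
(This is only a lower bound; the true E[α(G)] may be larger.)

E[α(G)] ≥ 469/10 ≈ 46.900000.


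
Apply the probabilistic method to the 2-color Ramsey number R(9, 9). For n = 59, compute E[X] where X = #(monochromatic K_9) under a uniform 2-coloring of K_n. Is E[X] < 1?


E[X] = C(59, 9) · 2^{1 − 36} = 12565671261 · 2^{−35} = 12565671261/34359738368.
As a reduced fraction: E[X] = 12565671261/34359738368 ≈ 0.3657092.
Is E[X] < 1? YES.
Since E[X] < 1, there exists a 2-coloring of K_{59} with no monochromatic K_9; hence R(9, 9) > 59.

E[X] = 12565671261/34359738368 ≈ 0.3657092; E[X] < 1, so R(9, 9) > 59.


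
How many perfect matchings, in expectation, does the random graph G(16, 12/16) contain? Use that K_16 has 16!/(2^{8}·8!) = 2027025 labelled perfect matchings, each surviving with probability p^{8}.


K_16 has 16!/(2^{8}·8!) = 2027025 labelled perfect matchings.
For each such perfect matching H, let X_H = 1 if all 8 edges of H are present in G. Then P[X_H = 1] = p^{8} = (3/4)^{8} = 6561/65536.
Summing the indicators: E[X] = Σ_H E[X_H] = 2027025 · p^{8} = 2027025 · 6561/65536 = 13299311025/65536.
Numerically: E[X] ≈ 2.029e+05.

E[X] = 2027025 · (3/4)^{8} = 13299311025/65536 ≈ 2.029e+05.


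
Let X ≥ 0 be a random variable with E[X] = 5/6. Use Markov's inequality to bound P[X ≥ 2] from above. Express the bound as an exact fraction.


μ = E[X] = 5/6, a = 2.
Markov: P[X ≥ 2] ≤ μ/a = (5/6)/2 = 5/12.
Numerically: ≈ 0.4167.
(Since a = 2 > μ = 0.8333, the bound 5/12 is < 1 and informative.)

P[X ≥ 2] ≤ 5/12 ≈ 0.4167.


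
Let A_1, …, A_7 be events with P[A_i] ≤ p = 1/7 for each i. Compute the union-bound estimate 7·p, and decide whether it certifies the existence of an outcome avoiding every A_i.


Union bound: P[∪_{i=1}^{7} A_i] ≤ Σ_i P[A_i] ≤ 7·p = 7·(1/7) = 1.
Numerically: 1 ≈ 1.000.
Is 1 < 1? NO.
Since the bound 1 is ≥ 1, the union bound is uninformative here; it does NOT by itself certify existence.

7·p = 1 ≈ 1.000; existence NOT certified by the union bound.


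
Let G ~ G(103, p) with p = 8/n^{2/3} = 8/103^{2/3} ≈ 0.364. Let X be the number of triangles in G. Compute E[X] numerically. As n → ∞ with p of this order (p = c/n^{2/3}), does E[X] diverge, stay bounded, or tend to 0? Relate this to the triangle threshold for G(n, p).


Number of potential triangles: C(103, 3) = 176851.
Each occurs with probability p³ ≈ (0.364)³ ≈ 4.82609e-02.
By linearity: E[X] = C(103, 3)·p³ ≈ 176851 · 4.82609e-02 ≈ 8534.990.
Since α = 2/3 < 1, p = c/n^{2/3} ≫ 1/n is above the triangle threshold p ~ 1/n. Asymptotically E[X] ~ (c³/6)·n^{3(1−α)} = (8³/6)·n^{1} → ∞; triangles are abundant w.h.p.

E[X] ≈ 8534.990; in regime p = Θ(1/n^{2/3}) E[X] diverges (above the triangle threshold p ~ 1/n).


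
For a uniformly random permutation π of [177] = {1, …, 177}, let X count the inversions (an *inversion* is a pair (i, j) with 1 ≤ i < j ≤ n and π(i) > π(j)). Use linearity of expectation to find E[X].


Write X = Σ X_I over the C(177, 2) = 15576 pairs i < j, with X_I the indicator of one inversion.
There are 15576 indicators.
For each fixed pair i < j, the values π(i) and π(j) are two distinct elements of {1, …, 177} in uniformly random order; by symmetry P[π(i) > π(j)] = 1/2.
By linearity: E[X] = 15576 · (1/2) = C(177, 2) · (1/2) = 15576/2 = 7788 ≈ 7788.000000.

E[X] = 7788 = 7788.000000.


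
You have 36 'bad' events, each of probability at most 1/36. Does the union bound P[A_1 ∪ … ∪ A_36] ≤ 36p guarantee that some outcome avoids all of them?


Union bound: P[∪_{i=1}^{36} A_i] ≤ Σ_i P[A_i] ≤ 36·p = 36·(1/36) = 1.
Numerically: 1 ≈ 1.0000000.
Is 1 < 1? NO.
Since the bound 1 is ≥ 1, the union bound is uninformative here; it does NOT by itself certify existence.

36·p = 1 ≈ 1.0000000; existence NOT certified by the union bound.


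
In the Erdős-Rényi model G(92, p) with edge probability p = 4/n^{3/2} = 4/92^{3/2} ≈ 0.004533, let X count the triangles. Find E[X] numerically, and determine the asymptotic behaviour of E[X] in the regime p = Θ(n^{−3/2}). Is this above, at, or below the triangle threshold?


Number of potential triangles: C(92, 3) = 125580.
Each occurs with probability p³ ≈ (0.004533)³ ≈ 9.313968e-08.
By linearity: E[X] = C(92, 3)·p³ ≈ 125580 · 9.313968e-08 ≈ 0.0117.
Since α = 3/2 > 1, p = c/n^{3/2} = o(1/n) is below the triangle threshold p ~ 1/n. Asymptotically E[X] ~ (c³/6)·n^{3(1−α)} = (4³/6)·n^{-1.5} → 0, so by Markov's inequality G has no triangles w.h.p.

E[X] ≈ 0.0117; in regime p = Θ(1/n^{3/2}) E[X] tends to 0 (below the triangle threshold p ~ 1/n).


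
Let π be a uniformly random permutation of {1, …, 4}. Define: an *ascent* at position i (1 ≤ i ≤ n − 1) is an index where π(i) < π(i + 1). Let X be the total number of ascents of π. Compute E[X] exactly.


Write X = Σ X_I over i = 1, …, 3, with X_I the indicator of one ascent.
There are 3 indicators.
For each fixed i, the pair (π(i), π(i+1)) is a uniformly random ordered pair of distinct values from {1, …, 4}; by symmetry P[π(i) < π(i+1)] = 1/2.
By linearity: E[X] = 3 · (1/2) = (4 − 1) · (1/2) = 3/2 ≈ 1.500000.

E[X] = 3/2 = 1.500000.


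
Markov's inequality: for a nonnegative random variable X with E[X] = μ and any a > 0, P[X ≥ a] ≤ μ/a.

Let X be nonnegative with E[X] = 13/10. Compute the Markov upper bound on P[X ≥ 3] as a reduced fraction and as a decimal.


μ = E[X] = 13/10, a = 3.
Markov: P[X ≥ 3] ≤ μ/a = (13/10)/3 = 13/30.
Numerically: ≈ 0.43333.
(Since a = 3 > μ = 1.30000, the bound 13/30 is < 1 and informative.)

P[X ≥ 3] ≤ 13/30 ≈ 0.43333.


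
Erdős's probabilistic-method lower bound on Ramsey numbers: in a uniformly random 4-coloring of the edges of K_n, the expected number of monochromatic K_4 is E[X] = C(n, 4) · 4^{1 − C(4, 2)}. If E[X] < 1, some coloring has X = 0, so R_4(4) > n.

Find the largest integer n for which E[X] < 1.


We need C(n, 4) · 4^{1 − 6} < 1, i.e. C(n, 4) < 4^{6 − 1} = 1024.
Check values of n near the boundary:
  n = 12: C(12, 4) = 495; 495 < 1024? YES
  n = 13: C(13, 4) = 715; 715 < 1024? YES
  n = 14: C(14, 4) = 1001; 1001 < 1024? YES
  n = 15: C(15, 4) = 1365; 1365 < 1024? NO
The largest n with C(n, 4) < 1024 is n = 14 (where E[X] = 1001/1024 ≈ 0.9775). Hence R_4(4) > 14, i.e. R_4(4) ≥ 15.

Largest n = 14; hence R_4(4) > 14.


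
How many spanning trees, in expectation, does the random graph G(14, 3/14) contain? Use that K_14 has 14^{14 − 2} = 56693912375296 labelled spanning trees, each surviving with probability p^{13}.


K_14 has 14^{14 − 2} = 56693912375296 labelled spanning trees.
For each such spanning tree H, let X_H = 1 if all 13 edges of H are present in G. Then P[X_H = 1] = p^{13} = (3/14)^{13} = 1594323/793714773254144.
By linearity: E[X] = Σ_H E[X_H] = 56693912375296 · p^{13} = 56693912375296 · 1594323/793714773254144 = 1594323/14.
Numerically: E[X] ≈ 1.14e+05.

E[X] = 56693912375296 · (3/14)^{13} = 1594323/14 ≈ 1.14e+05.


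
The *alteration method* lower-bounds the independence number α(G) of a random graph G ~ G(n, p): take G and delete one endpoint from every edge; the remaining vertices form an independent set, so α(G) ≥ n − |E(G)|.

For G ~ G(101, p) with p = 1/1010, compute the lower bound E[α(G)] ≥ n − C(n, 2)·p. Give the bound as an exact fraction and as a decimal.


E[|E(G)|] = C(101, 2)·p = 5050 · (1/1010) = 5.
E[α(G)] ≥ n − E[|E(G)|] = 101 − 5 = 96.
Numerically: ≈ 96.0000.
(This is only a lower bound; the true E[α(G)] may be larger.)

E[α(G)] ≥ 96 ≈ 96.0000.


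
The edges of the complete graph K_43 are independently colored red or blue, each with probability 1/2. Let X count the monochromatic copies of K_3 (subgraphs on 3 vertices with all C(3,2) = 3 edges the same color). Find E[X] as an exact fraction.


Let X = Σ_S X_S over the C(43, 3) = 12341 subsets S of size 3, where X_S = 1 if the K_3 on S is monochromatic.
For a fixed S, the K_3 on S has C(3, 2) = 3 edges. P[all 3 edges red] = (1/2)^3, and likewise for blue, so P[monochromatic] = 2·(1/2)^3 = 2^{1 − 3} = 1/4.
By linearity of expectation: E[X] = C(43, 3) · 2^{1 − 3} = 12341 · 1/4 = 12341/4.
Numerically: E[X] ≈ 3085.25000.

E[X] = C(43,3)·2^(1−C(3,2)) = 12341/4 ≈ 3085.25000.


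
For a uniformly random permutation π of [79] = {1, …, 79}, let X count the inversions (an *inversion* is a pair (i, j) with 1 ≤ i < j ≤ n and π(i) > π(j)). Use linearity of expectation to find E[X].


Write X = Σ X_I over the C(79, 2) = 3081 pairs i < j, with X_I the indicator of one inversion.
There are 3081 indicators.
For each fixed pair i < j, the values π(i) and π(j) are two distinct elements of {1, …, 79} in uniformly random order; by symmetry P[π(i) > π(j)] = 1/2.
By linearity: E[X] = 3081 · (1/2) = C(79, 2) · (1/2) = 3081/2 = 3081/2 ≈ 1540.50000.

E[X] = 3081/2 = 1540.50000.


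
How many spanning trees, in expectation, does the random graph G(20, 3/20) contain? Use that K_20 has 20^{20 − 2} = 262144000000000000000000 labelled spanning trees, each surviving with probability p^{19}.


K_20 has 20^{20 − 2} = 262144000000000000000000 labelled spanning trees.
For each such spanning tree H, let X_H = 1 if all 19 edges of H are present in G. Then P[X_H = 1] = p^{19} = (3/20)^{19} = 1162261467/5242880000000000000000000.
Summing the indicators: E[X] = Σ_H E[X_H] = 262144000000000000000000 · p^{19} = 262144000000000000000000 · 1162261467/5242880000000000000000000 = 1162261467/20.
Numerically: E[X] ≈ 5.8113e+07.

E[X] = 262144000000000000000000 · (3/20)^{19} = 1162261467/20 ≈ 5.8113e+07.


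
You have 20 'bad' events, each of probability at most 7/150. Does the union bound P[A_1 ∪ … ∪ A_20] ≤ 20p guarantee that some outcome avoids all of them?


Union bound: P[∪_{i=1}^{20} A_i] ≤ Σ_i P[A_i] ≤ 20·p = 20·(7/150) = 14/15.
Numerically: 14/15 ≈ 0.933.
Is 14/15 < 1? YES.
Since P[∪ A_i] ≤ 14/15 < 1, the complement has P[∩ A_i^c] ≥ 1 − 14/15 = 1/15 > 0, so some outcome avoids every A_i.

20·p = 14/15 ≈ 0.933; existence CERTIFIED by the union bound.


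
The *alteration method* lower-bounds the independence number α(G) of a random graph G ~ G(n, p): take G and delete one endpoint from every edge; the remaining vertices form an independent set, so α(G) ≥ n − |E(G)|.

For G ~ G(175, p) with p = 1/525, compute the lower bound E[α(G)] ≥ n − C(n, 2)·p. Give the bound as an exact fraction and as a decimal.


E[|E(G)|] = C(175, 2)·p = 15225 · (1/525) = 29.
E[α(G)] ≥ n − E[|E(G)|] = 175 − 29 = 146.
Numerically: ≈ 146.000000.
(This is only a lower bound; the true E[α(G)] may be larger.)

E[α(G)] ≥ 146 ≈ 146.000000.


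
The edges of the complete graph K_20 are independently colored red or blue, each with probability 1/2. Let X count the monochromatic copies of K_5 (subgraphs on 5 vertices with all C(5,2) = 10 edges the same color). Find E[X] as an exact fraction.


Let X = Σ_S X_S over the C(20, 5) = 15504 subsets S of size 5, where X_S = 1 if the K_5 on S is monochromatic.
For a fixed S, the K_5 on S has C(5, 2) = 10 edges. P[all 10 edges red] = (1/2)^10, and likewise for blue, so P[monochromatic] = 2·(1/2)^10 = 2^{1 − 10} = 1/512.
By linearity: E[X] = C(20, 5) · 2^{1 − 10} = 15504 · 1/512 = 969/32.
Numerically: E[X] ≈ 30.2812.

E[X] = C(20,5)·2^(1−C(5,2)) = 969/32 ≈ 30.2812.


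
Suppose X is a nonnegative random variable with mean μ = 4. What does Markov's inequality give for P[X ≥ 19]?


μ = E[X] = 4, a = 19.
Markov: P[X ≥ 19] ≤ μ/a = (4)/19 = 4/19.
Numerically: ≈ 0.211.
(Since a = 19 > μ = 4.000, the bound 4/19 is < 1 and informative.)

P[X ≥ 19] ≤ 4/19 ≈ 0.211.


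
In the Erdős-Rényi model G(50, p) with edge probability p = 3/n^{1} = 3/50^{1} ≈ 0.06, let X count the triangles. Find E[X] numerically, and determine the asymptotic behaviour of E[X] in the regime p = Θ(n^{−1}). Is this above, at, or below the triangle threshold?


Number of potential triangles: C(50, 3) = 19600.
Each occurs with probability p³ ≈ (0.06)³ ≈ 2.1600000e-04.
By linearity: E[X] = C(50, 3)·p³ ≈ 19600 · 2.1600000e-04 ≈ 4.23360.
Here α = 1, so p = 3/n is exactly at the triangle threshold p ~ 1/n. Asymptotically E[X] → c³/6 = 3³/6 = 9/2 ≈ 4.50000, a bounded constant. In this regime the triangle count is asymptotically Poisson(c³/6).

E[X] ≈ 4.23360; in regime p = Θ(1/n^{1}) E[X] stays bounded (at the triangle threshold p ~ 1/n).


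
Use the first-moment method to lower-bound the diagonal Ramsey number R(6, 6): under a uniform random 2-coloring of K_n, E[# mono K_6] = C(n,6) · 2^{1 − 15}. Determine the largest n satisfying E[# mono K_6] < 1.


We need C(n, 6) · 2^{1 − 15} < 1, i.e. C(n, 6) < 2^{15 − 1} = 16384.
Check values of n near the boundary:
  n = 11: C(11, 6) = 462; 462 < 16384? YES
  n = 12: C(12, 6) = 924; 924 < 16384? YES
  n = 13: C(13, 6) = 1716; 1716 < 16384? YES
  n = 14: C(14, 6) = 3003; 3003 < 16384? YES
  n = 15: C(15, 6) = 5005; 5005 < 16384? YES
  n = 16: C(16, 6) = 8008; 8008 < 16384? YES
  n = 17: C(17, 6) = 12376; 12376 < 16384? YES
  n = 18: C(18, 6) = 18564; 18564 < 16384? NO
  n = 19: C(19, 6) = 27132; 27132 < 16384? NO
  n = 20: C(20, 6) = 38760; 38760 < 16384? NO
The largest n with C(n, 6) < 16384 is n = 17 (where E[X] = 1547/2048 ≈ 0.755). Hence R(6, 6) > 17, i.e. R(6, 6) ≥ 18.

Largest n = 17; hence R(6, 6) > 17.


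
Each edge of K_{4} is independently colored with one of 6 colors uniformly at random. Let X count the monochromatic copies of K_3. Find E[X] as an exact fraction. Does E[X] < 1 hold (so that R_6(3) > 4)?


E[X] = C(4, 3) · 6^{1 − 3} = 4 · 6^{−2} = 4/36.
As a reduced fraction: E[X] = 1/9 ≈ 0.11111.
Is E[X] < 1? YES.
Since E[X] < 1, there exists a 6-coloring of K_{4} with no monochromatic K_3; hence R_6(3) > 4.

E[X] = 1/9 ≈ 0.11111; E[X] < 1, so R_6(3) > 4.


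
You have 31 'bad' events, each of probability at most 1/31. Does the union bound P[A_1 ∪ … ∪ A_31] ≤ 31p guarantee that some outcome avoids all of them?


Union bound: P[∪_{i=1}^{31} A_i] ≤ Σ_i P[A_i] ≤ 31·p = 31·(1/31) = 1.
Numerically: 1 ≈ 1.000000.
Is 1 < 1? NO.
Since the bound 1 is ≥ 1, the union bound is uninformative here; it does NOT by itself certify existence.

31·p = 1 ≈ 1.000000; existence NOT certified by the union bound.


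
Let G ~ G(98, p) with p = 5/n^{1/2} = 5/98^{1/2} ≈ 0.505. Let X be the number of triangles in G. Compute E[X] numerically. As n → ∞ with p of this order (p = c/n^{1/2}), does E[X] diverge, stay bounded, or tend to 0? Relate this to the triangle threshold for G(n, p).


Number of potential triangles: C(98, 3) = 152096.
Each occurs with probability p³ ≈ (0.505)³ ≈ 1.28846e-01.
By linearity: E[X] = C(98, 3)·p³ ≈ 152096 · 1.28846e-01 ≈ 19596.959.
Since α = 1/2 < 1, p = c/n^{1/2} ≫ 1/n is above the triangle threshold p ~ 1/n. Asymptotically E[X] ~ (c³/6)·n^{3(1−α)} = (5³/6)·n^{1.5} → ∞; triangles are abundant w.h.p.

E[X] ≈ 19596.959; in regime p = Θ(1/n^{1/2}) E[X] diverges (above the triangle threshold p ~ 1/n).


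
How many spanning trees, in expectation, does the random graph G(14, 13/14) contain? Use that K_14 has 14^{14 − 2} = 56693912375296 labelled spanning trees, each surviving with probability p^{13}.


K_14 has 14^{14 − 2} = 56693912375296 labelled spanning trees.
For each such spanning tree H, let X_H = 1 if all 13 edges of H are present in G. Then P[X_H = 1] = p^{13} = (13/14)^{13} = 302875106592253/793714773254144.
By linearity of expectation: E[X] = Σ_H E[X_H] = 56693912375296 · p^{13} = 56693912375296 · 302875106592253/793714773254144 = 302875106592253/14.
Numerically: E[X] ≈ 2.16339e+13.

E[X] = 56693912375296 · (13/14)^{13} = 302875106592253/14 ≈ 2.16339e+13.


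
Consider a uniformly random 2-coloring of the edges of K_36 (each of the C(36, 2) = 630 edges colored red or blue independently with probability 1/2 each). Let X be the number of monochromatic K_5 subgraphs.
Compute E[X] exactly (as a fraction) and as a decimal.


Let X = Σ_S X_S over the C(36, 5) = 376992 subsets S of size 5, where X_S = 1 if the K_5 on S is monochromatic.
For a fixed S, the K_5 on S has C(5, 2) = 10 edges. P[all 10 edges red] = (1/2)^10, and likewise for blue, so P[monochromatic] = 2·(1/2)^10 = 2^{1 − 10} = 1/512.
By linearity of expectation: E[X] = C(36, 5) · 2^{1 − 10} = 376992 · 1/512 = 11781/16.
Numerically: E[X] ≈ 736.312.

E[X] = C(36,5)·2^(1−C(5,2)) = 11781/16 ≈ 736.312.


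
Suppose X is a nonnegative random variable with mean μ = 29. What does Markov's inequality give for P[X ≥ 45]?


μ = E[X] = 29, a = 45.
Markov: P[X ≥ 45] ≤ μ/a = (29)/45 = 29/45.
Numerically: ≈ 0.644444.
(Since a = 45 > μ = 29.000000, the bound 29/45 is < 1 and informative.)

P[X ≥ 45] ≤ 29/45 ≈ 0.644444.


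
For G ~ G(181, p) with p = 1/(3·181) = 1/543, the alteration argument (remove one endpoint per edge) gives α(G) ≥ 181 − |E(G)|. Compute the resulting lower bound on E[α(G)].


E[|E(G)|] = C(181, 2)·p = 16290 · (1/543) = 30.
E[α(G)] ≥ n − E[|E(G)|] = 181 − 30 = 151.
Numerically: ≈ 151.000000.
(This is only a lower bound; the true E[α(G)] may be larger.)

E[α(G)] ≥ 151 ≈ 151.000000.


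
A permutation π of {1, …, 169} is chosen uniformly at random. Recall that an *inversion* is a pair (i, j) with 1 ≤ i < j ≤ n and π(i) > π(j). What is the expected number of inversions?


Write X = Σ X_I over the C(169, 2) = 14196 pairs i < j, with X_I the indicator of one inversion.
There are 14196 indicators.
For each fixed pair i < j, the values π(i) and π(j) are two distinct elements of {1, …, 169} in uniformly random order; by symmetry P[π(i) > π(j)] = 1/2.
By linearity: E[X] = 14196 · (1/2) = C(169, 2) · (1/2) = 14196/2 = 7098 ≈ 7098.000.

E[X] = 7098 = 7098.000.


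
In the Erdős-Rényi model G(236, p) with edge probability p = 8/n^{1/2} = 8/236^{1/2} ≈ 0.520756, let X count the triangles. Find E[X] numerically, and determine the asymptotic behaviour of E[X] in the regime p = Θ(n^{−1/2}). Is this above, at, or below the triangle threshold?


Number of potential triangles: C(236, 3) = 2162940.
Each occurs with probability p³ ≈ (0.520756)³ ≈ 1.41221870e-01.
By linearity: E[X] = C(236, 3)·p³ ≈ 2162940 · 1.41221870e-01 ≈ 305454.430500.
Since α = 1/2 < 1, p = c/n^{1/2} ≫ 1/n is above the triangle threshold p ~ 1/n. Asymptotically E[X] ~ (c³/6)·n^{3(1−α)} = (8³/6)·n^{1.5} → ∞; triangles are abundant w.h.p.

E[X] ≈ 305454.430500; in regime p = Θ(1/n^{1/2}) E[X] diverges (above the triangle threshold p ~ 1/n).


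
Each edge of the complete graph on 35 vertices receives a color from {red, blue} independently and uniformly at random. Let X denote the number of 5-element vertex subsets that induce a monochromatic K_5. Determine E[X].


Let X = Σ_S X_S over the C(35, 5) = 324632 subsets S of size 5, where X_S = 1 if the K_5 on S is monochromatic.
For a fixed S, the K_5 on S has C(5, 2) = 10 edges. P[all 10 edges red] = (1/2)^10, and likewise for blue, so P[monochromatic] = 2·(1/2)^10 = 2^{1 − 10} = 1/512.
By linearity: E[X] = C(35, 5) · 2^{1 − 10} = 324632 · 1/512 = 40579/64.
Numerically: E[X] ≈ 634.047.

E[X] = C(35,5)·2^(1−C(5,2)) = 40579/64 ≈ 634.047.


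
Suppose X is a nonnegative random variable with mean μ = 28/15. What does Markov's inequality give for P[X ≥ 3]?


μ = E[X] = 28/15, a = 3.
Markov: P[X ≥ 3] ≤ μ/a = (28/15)/3 = 28/45.
Numerically: ≈ 0.622.
(Since a = 3 > μ = 1.867, the bound 28/45 is < 1 and informative.)

P[X ≥ 3] ≤ 28/45 ≈ 0.622.


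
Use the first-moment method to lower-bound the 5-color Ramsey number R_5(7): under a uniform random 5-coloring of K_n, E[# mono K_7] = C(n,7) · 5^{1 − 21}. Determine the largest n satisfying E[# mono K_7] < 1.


We need C(n, 7) · 5^{1 − 21} < 1, i.e. C(n, 7) < 5^{21 − 1} = 95367431640625.
Check values of n near the boundary:
  n = 332: C(332, 7) = 82772214646616; 82772214646616 < 95367431640625? YES
  n = 333: C(333, 7) = 84549532139028; 84549532139028 < 95367431640625? YES
  n = 334: C(334, 7) = 86359460961576; 86359460961576 < 95367431640625? YES
  n = 335: C(335, 7) = 88202498238195; 88202498238195 < 95367431640625? YES
  n = 336: C(336, 7) = 90079147136880; 90079147136880 < 95367431640625? YES
  n = 337: C(337, 7) = 91989916924632; 91989916924632 < 95367431640625? YES
  n = 338: C(338, 7) = 93935323022736; 93935323022736 < 95367431640625? YES
  n = 339: C(339, 7) = 95915887062372; 95915887062372 < 95367431640625? NO
  n = 340: C(340, 7) = 97932136940560; 97932136940560 < 95367431640625? NO
The largest n with C(n, 7) < 95367431640625 is n = 338 (where E[X] = 93935323022736/95367431640625 ≈ 0.9849833). Hence R_5(7) > 338, i.e. R_5(7) ≥ 339.

Largest n = 338; hence R_5(7) > 338.


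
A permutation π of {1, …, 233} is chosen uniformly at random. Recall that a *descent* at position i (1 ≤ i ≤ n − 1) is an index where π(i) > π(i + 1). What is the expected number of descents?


Write X = Σ X_I over i = 1, …, 232, with X_I the indicator of one descent.
There are 232 indicators.
For each fixed i, the pair (π(i), π(i+1)) is a uniformly random ordered pair of distinct values from {1, …, 233}; by symmetry P[π(i) > π(i+1)] = 1/2.
By linearity: E[X] = 232 · (1/2) = (233 − 1) · (1/2) = 116 ≈ 116.000.

E[X] = 116 = 116.000.


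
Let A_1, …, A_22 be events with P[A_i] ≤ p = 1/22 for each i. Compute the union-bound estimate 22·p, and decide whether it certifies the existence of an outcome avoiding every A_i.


Union bound: P[∪_{i=1}^{22} A_i] ≤ Σ_i P[A_i] ≤ 22·p = 22·(1/22) = 1.
Numerically: 1 ≈ 1.000.
Is 1 < 1? NO.
Since the bound 1 is ≥ 1, the union bound is uninformative here; it does NOT by itself certify existence.

22·p = 1 ≈ 1.000; existence NOT certified by the union bound.


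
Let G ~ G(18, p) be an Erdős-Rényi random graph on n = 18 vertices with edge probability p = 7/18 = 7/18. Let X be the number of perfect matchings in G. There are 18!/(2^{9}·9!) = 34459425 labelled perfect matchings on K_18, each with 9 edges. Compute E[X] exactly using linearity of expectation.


K_18 has 18!/(2^{9}·9!) = 34459425 labelled perfect matchings.
For each such perfect matching H, let X_H = 1 if all 9 edges of H are present in G. Then P[X_H = 1] = p^{9} = (7/18)^{9} = 40353607/198359290368.
By linearity: E[X] = Σ_H E[X_H] = 34459425 · p^{9} = 34459425 · 40353607/198359290368 = 17167433257975/2448880128.
Numerically: E[X] ≈ 7010.

E[X] = 34459425 · (7/18)^{9} = 17167433257975/2448880128 ≈ 7010.


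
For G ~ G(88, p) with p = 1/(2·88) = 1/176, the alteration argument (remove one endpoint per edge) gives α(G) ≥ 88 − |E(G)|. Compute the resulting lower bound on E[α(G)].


E[|E(G)|] = C(88, 2)·p = 3828 · (1/176) = 87/4.
E[α(G)] ≥ n − E[|E(G)|] = 88 − 87/4 = 265/4.
Numerically: ≈ 66.250000.
(This is only a lower bound; the true E[α(G)] may be larger.)

E[α(G)] ≥ 265/4 ≈ 66.250000.
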